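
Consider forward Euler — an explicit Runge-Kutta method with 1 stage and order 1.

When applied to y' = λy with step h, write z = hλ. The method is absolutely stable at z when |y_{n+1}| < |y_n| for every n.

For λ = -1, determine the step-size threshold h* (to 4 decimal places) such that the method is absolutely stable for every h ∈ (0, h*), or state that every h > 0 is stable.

Set f=λy, z=hλ:
  order 1, 1-stage ⇒ R(z)=1+z
  (e.g. R(-0.46)=0.54000, |R|=0.54000)

Need |R(x)|<1, x<0.
x=-0.46: |R|=0.5400
|R(-1.09)|=0.0900 |R(-0.81)|=0.1900 |R(-0.66)|=0.3400
Bisect:
  x_lo=-2.8011 |R|=1.8011  x_hi=-0.1795 |R|=0.8205
  mid=-1.49029 |R|=0.49029 →hi
  mid=-2.14569 |R|=1.14569 →lo
  mid=-1.81799 |R|=0.81799 →hi
  mid=-1.98184 |R|=0.98184 →hi
  mid=-2.06377 |R|=1.06377 →lo
  mid=-2.02280 |R|=1.02280 →lo
  mid=-2.00232 |R|=1.00232 →lo
  mid=-1.99208 |R|=0.99208 →hi
  mid=-1.99720 |R|=0.99720 →hi
  ...
  [-2.00008,-1.99992] ⇒ x*=-2.0000
Interval (-2.0000, 0).

(-2.0000,0); λ=-1 ⇒ h* = 2.0000.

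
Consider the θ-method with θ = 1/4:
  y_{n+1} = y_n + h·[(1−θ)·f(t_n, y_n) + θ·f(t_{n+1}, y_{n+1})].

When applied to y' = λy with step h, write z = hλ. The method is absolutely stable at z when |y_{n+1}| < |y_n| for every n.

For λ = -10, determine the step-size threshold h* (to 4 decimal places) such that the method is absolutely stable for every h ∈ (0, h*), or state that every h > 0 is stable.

On y'=λy, z=hλ:
  y_{n+1} = y_n + z·[3/4·y_n + 1/4·y_{n+1}] ⇒ (1 − 1/4z)y_{n+1} = (1 + 3/4z)y_n
  Hence R(z) = (1 + 3/4z)/(1 − 1/4z).

Boundary: |R(x)|=1, x<0.
x=-1.51: |R|=0.0962
R=−1: 1+3/4x = −1+1/4x ⇒ -1/2x=2 ⇒ x=2/(-1/2)=-4.0000
Confirm numerically:
  x=-3.379: |R|=0.83168 <1
  x=-2.586: |R|=0.57060 <1
  x=-2.349: |R|=0.47992 <1
  x=-2.148: |R|=0.39753 <1
  x=-4.586: |R|=1.13650 >1
  x=-4.322: |R|=1.07739 >1
  x=-4.052: |R|=1.01292 >1
Stable set (-4.0000, 0).

(-4.0000,0); λ=-10 ⇒ h* = (4)/10 = 0.4000.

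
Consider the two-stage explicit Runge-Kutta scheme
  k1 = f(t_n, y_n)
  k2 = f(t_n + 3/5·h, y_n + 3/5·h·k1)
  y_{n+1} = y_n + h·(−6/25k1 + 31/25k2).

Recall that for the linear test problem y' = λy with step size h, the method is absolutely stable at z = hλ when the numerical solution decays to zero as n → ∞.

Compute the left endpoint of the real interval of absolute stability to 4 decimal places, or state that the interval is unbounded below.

With y'=λy (z=hλ):
  k1=λy_n ⇒ h·k1=z·y_n;  k2=λ(1+3/5z)y_n ⇒ h·k2=z(1+3/5z)y_n
  y_{n+1}/y_n = 1 − 6/25z + 31/25z(1+3/5z) = 1 + z + 93/125z²
  R(z) = 1 + z + 93/125z².

Need |R(x)|<1, x<0.
x=-1.3: |R|=0.9574
R=1: x+93/125x²=0 ⇒ x=−125/93=-1.3441; min R=1−1/(4·93/125)=0.6640>−1
Confirm numerically:
  x=-1.172: |R|=0.84995 <1
  x=-0.972: |R|=0.73092 <1
  x=-0.766: |R|=0.67055 <1
  x=-0.743: |R|=0.66772 <1
  x=-1.741: |R|=1.51412 >1
  x=-1.421: |R|=1.08132 >1
Stable set (-1.3441, 0).

left endpoint -1.3441.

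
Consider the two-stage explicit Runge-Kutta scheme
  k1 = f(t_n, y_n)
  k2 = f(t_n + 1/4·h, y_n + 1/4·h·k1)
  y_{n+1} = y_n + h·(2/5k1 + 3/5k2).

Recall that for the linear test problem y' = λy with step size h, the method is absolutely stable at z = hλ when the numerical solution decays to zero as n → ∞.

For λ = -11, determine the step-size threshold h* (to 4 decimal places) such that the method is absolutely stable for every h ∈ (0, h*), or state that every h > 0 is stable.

(-6.6667,0); λ=-11 ⇒ h* = (20/3)/11 = 0.6061.

Test eqn y'=λy, z=hλ:
  k1=λy_n ⇒ h·k1=z·y_n;  k2=λ(1+1/4z)y_n ⇒ h·k2=z(1+1/4z)y_n
  y_{n+1}/y_n = 1 + 2/5z + 3/5z(1+1/4z) = 1 + z + 3/20z²
  Hence R(z) = 1 + z + 3/20z².

Need |R(x)|<1, x<0.
x=-1.14: |R|=0.0549
R=1: x+3/20x²=0 ⇒ x=−20/3=-6.6667; min R=1−1/(4·3/20)=-0.6667>−1
Confirm numerically:
  x=-6.573: |R|=0.90765 <1
  x=-5.099: |R|=0.19903 <1
  x=-3.995: |R|=0.60100 <1
  x=-6.914: |R|=1.25651 >1
  x=-6.778: |R|=1.11319 >1
Stable set (-6.6667, 0).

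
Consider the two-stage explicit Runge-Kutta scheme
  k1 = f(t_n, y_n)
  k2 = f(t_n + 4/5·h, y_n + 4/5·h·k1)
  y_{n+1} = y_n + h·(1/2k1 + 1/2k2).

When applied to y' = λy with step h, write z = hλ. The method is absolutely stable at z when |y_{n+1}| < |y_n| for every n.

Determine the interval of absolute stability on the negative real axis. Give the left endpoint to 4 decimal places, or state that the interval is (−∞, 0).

(-2.5000, 0).

With y'=λy (z=hλ):
  k1=λy_n ⇒ h·k1=z·y_n;  k2=λ(1+4/5z)y_n ⇒ h·k2=z(1+4/5z)y_n
  y_{n+1}/y_n = 1 + 1/2z + 1/2z(1+4/5z) = 1 + z + 2/5z²
  ⇒ R(z) = 1 + z + 2/5z².

Solve |R(x)|<1 on ℝ⁻.
x=-0.3: |R|=0.7360
R=1: x+2/5x²=0 ⇒ x=−5/2=-2.5000; min R=1−1/(4·2/5)=0.3750>−1
Confirm numerically:
  x=-2.218: |R|=0.74981 <1
  x=-1.896: |R|=0.54193 <1
  x=-1.877: |R|=0.53225 <1
  x=-3.015: |R|=1.62109 >1
  x=-3.003: |R|=1.60420 >1
  x=-2.982: |R|=1.57493 >1
Stable set (-2.5000, 0).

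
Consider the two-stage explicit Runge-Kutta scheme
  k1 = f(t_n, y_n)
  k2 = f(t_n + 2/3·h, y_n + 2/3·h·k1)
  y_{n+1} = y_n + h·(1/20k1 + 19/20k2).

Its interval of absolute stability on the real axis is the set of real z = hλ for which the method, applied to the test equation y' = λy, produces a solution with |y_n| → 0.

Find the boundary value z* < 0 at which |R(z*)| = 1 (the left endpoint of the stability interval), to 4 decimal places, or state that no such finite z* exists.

Test eqn y'=λy, z=hλ:
  k1=λy_n ⇒ h·k1=z·y_n;  k2=λ(1+2/3z)y_n ⇒ h·k2=z(1+2/3z)y_n
  y_{n+1}/y_n = 1 + 1/20z + 19/20z(1+2/3z) = 1 + z + 19/30z²
  so R(z) = 1 + z + 19/30z².

Need |R(x)|<1, x<0.
x=-0.59: |R|=0.6305
R=1: x+19/30x²=0 ⇒ x=−30/19=-1.5789; min R=1−1/(4·19/30)=0.6053>−1
Confirm numerically:
  x=-1.495: |R|=0.92052 <1
  x=-1.457: |R|=0.88747 <1
  x=-1.249: |R|=0.73900 <1
  x=-2.085: |R|=1.66824 >1
  x=-2.058: |R|=1.62440 >1
Interval (-1.5789, 0).

z* = -1.5789.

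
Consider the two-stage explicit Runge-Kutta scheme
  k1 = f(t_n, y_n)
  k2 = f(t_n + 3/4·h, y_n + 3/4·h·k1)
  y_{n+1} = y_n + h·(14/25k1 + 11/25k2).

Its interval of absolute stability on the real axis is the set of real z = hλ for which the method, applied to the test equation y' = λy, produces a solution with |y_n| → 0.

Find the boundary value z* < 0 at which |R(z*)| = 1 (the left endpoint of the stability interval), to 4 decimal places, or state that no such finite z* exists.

With y'=λy (z=hλ):
  k1=λy_n ⇒ h·k1=z·y_n;  k2=λ(1+3/4z)y_n ⇒ h·k2=z(1+3/4z)y_n
  y_{n+1}/y_n = 1 + 14/25z + 11/25z(1+3/4z) = 1 + z + 33/100z²
  so R(z) = 1 + z + 33/100z².

Boundary: |R(x)|=1, x<0.
x=-0.97: |R|=0.3405
R=1: x+33/100x²=0 ⇒ x=−100/33=-3.0303; min R=1−1/(4·33/100)=0.2424>−1
Confirm numerically:
  x=-2.345: |R|=0.46968 <1
  x=-1.391: |R|=0.24751 <1
  x=-1.257: |R|=0.26442 <1
  x=-3.356: |R|=1.36070 >1
  x=-3.226: |R|=1.20834 >1
So |R|<1 on (-3.0303, 0).

z* = -3.0303.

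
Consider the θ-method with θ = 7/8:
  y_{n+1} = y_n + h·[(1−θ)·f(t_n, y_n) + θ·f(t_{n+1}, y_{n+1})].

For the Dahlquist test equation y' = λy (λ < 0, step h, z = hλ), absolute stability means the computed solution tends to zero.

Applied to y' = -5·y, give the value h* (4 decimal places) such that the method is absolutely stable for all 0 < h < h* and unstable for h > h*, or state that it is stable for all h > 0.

unbounded; (−∞, 0). Any h>0 works for λ=-5.

Set f=λy, z=hλ:
  y_{n+1} = y_n + z·[1/8·y_n + 7/8·y_{n+1}] ⇒ (1 − 7/8z)y_{n+1} = (1 + 1/8z)y_n
  ⇒ R(z) = (1 + 1/8z)/(1 − 7/8z).

Find x<0 with |R(x)|<1.
x=-1.27: |R|=0.3985
x=-2: |R|=0.2727
x=-10: |R|=0.0256
x=-100: |R|=0.1299
θ=7/8≥1/2 ⇒ |1+1/8x|<|1−7/8x| ∀x<0 ⇒ interval (−∞,0).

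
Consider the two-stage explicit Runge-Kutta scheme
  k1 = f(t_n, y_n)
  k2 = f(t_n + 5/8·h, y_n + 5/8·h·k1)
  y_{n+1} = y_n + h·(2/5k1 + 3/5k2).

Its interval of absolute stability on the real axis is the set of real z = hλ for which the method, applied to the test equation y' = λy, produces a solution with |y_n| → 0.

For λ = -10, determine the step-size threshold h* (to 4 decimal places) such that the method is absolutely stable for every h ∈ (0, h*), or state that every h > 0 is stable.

(-2.6667,0); λ=-10 ⇒ h* = (8/3)/10 = 0.2667.

On y'=λy, z=hλ:
  k1=λy_n ⇒ h·k1=z·y_n;  k2=λ(1+5/8z)y_n ⇒ h·k2=z(1+5/8z)y_n
  y_{n+1}/y_n = 1 + 2/5z + 3/5z(1+5/8z) = 1 + z + 3/8z²
  ⇒ R(z) = 1 + z + 3/8z².

Boundary: |R(x)|=1, x<0.
x=-0.54: |R|=0.5694
R=1: x+3/8x²=0 ⇒ x=−8/3=-2.6667; min R=1−1/(4·3/8)=0.3333>−1
Confirm numerically:
  x=-1.997: |R|=0.49850 <1
  x=-1.614: |R|=0.36287 <1
  x=-1.440: |R|=0.33760 <1
  x=-1.378: |R|=0.33408 <1
  x=-2.910: |R|=1.26554 >1
  x=-2.902: |R|=1.25610 >1
  x=-2.728: |R|=1.06274 >1
Stable set (-2.6667, 0).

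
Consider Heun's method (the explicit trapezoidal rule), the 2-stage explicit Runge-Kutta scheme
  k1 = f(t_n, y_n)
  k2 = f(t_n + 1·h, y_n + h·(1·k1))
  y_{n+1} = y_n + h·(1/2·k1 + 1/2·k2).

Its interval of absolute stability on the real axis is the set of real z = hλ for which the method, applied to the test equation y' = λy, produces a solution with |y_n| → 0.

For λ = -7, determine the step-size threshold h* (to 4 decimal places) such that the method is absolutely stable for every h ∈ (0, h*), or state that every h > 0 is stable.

(-2.0000,0); λ=-7 ⇒ h* = 0.2857.

On y'=λy, z=hλ:
  order 2, 2-stage ⇒ R(z)=1+z+z^2/2
  (e.g. R(-0.87)=0.50845, |R|=0.50845)

Boundary: |R(x)|=1, x<0.
x=-0.87: |R|=0.5085
|R(-2.13)|=1.1384 |R(-1.86)|=0.8698 |R(-1.01)|=0.5000
Bisect:
  x_lo=-2.3505 |R|=1.4119  x_hi=-0.1509 |R|=0.8605
  mid=-1.25069 |R|=0.53142 →hi
  mid=-1.80057 |R|=0.82046 →hi
  mid=-2.07551 |R|=1.07836 →lo
  mid=-1.93804 |R|=0.93996 →hi
  mid=-2.00678 |R|=1.00680 →lo
  mid=-1.97241 |R|=0.97279 →hi
  mid=-1.98959 |R|=0.98965 →hi
  mid=-1.99818 |R|=0.99819 →hi
  ...
  [-2.00006,-1.99993] ⇒ x*=-2.0000
So |R|<1 on (-2.0000, 0).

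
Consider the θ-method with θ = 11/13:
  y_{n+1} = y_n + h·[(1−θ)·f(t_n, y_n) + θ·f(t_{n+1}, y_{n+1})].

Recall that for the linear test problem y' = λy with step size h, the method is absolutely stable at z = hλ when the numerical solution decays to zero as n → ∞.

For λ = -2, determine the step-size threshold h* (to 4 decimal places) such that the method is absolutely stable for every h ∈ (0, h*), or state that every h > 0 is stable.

(−∞, 0) — no finite endpoint. Any h>0 works for λ=-2.

With y'=λy (z=hλ):
  y_{n+1} = y_n + z·[2/13·y_n + 11/13·y_{n+1}] ⇒ (1 − 11/13z)y_{n+1} = (1 + 2/13z)y_n
  ⇒ R(z) = (1 + 2/13z)/(1 − 11/13z).

Need |R(x)|<1, x<0.
x=-1.56: |R|=0.3276
x=-2: |R|=0.2571
x=-10: |R|=0.0569
x=-100: |R|=0.1680
θ=11/13≥1/2 ⇒ |1+2/13x|<|1−11/13x| ∀x<0 ⇒ stable on all of ℝ⁻.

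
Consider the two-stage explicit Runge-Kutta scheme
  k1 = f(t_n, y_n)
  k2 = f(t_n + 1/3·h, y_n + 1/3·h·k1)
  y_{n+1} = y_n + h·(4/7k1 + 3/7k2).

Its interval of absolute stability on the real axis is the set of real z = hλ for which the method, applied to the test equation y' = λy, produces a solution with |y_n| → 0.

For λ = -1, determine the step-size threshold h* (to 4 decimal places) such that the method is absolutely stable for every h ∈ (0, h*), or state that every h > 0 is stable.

Set f=λy, z=hλ:
  k1=λy_n ⇒ h·k1=z·y_n;  k2=λ(1+1/3z)y_n ⇒ h·k2=z(1+1/3z)y_n
  y_{n+1}/y_n = 1 + 4/7z + 3/7z(1+1/3z) = 1 + z + 1/7z²
  so R(z) = 1 + z + 1/7z².

Need |R(x)|<1, x<0.
x=-1.78: |R|=0.3274
R=1: x+1/7x²=0 ⇒ x=−7=-7.0000; min R=1−1/(4·1/7)=-0.7500>−1
Confirm numerically:
  x=-5.621: |R|=0.10734 <1
  x=-3.772: |R|=0.73943 <1
  x=-3.333: |R|=0.74602 <1
  x=-7.590: |R|=1.63973 >1
  x=-7.219: |R|=1.22585 >1
  x=-7.119: |R|=1.12102 >1
So |R|<1 on (-7.0000, 0).

(-7.0000,0); λ=-1 ⇒ h* = (7)/1 = 7.0000.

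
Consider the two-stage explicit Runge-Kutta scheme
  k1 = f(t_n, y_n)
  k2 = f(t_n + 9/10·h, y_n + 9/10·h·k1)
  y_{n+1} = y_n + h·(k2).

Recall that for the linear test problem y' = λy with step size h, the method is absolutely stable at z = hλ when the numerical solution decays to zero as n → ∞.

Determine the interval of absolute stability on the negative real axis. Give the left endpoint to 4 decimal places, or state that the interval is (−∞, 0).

z∈(-1.1111,0).

On y'=λy, z=hλ:
  k1=λy_n ⇒ h·k1=z·y_n;  k2=λ(1+9/10z)y_n ⇒ h·k2=z(1+9/10z)y_n
  y_{n+1}/y_n = 1 + z(1+9/10z) = 1 + z + 9/10z²
  Hence R(z) = 1 + z + 9/10z².

Need |R(x)|<1, x<0.
x=-1.68: |R|=1.8602
R=1: x+9/10x²=0 ⇒ x=−10/9=-1.1111; min R=1−1/(4·9/10)=0.7222>−1
Confirm numerically:
  x=-1.043: |R|=0.93606 <1
  x=-0.731: |R|=0.74992 <1
  x=-0.602: |R|=0.72416 <1
  x=-1.354: |R|=1.29598 >1
  x=-1.343: |R|=1.28028 >1
  x=-1.171: |R|=1.06312 >1
So |R|<1 on (-1.1111, 0).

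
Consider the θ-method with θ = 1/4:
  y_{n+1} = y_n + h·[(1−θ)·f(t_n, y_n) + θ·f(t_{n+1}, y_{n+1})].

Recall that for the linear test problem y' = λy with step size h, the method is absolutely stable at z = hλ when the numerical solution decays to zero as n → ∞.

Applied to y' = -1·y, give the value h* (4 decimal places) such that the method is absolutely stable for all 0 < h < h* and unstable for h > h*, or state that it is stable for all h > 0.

Set f=λy, z=hλ:
  y_{n+1} = y_n + z·[3/4·y_n + 1/4·y_{n+1}] ⇒ (1 − 1/4z)y_{n+1} = (1 + 3/4z)y_n
  R(z) = (1 + 3/4z)/(1 − 1/4z).

Solve |R(x)|<1 on ℝ⁻.
x=-1.2: |R|=0.0769
R=−1: 1+3/4x = −1+1/4x ⇒ -1/2x=2 ⇒ x=2/(-1/2)=-4.0000
Confirm numerically:
  x=-3.885: |R|=0.97083 <1
  x=-3.769: |R|=0.94053 <1
  x=-3.399: |R|=0.83755 <1
  x=-4.402: |R|=1.09569 >1
  x=-4.328: |R|=1.07877 >1
So |R|<1 on (-4.0000, 0).

(-4.0000,0); λ=-1 ⇒ h* = (4)/1 = 4.0000.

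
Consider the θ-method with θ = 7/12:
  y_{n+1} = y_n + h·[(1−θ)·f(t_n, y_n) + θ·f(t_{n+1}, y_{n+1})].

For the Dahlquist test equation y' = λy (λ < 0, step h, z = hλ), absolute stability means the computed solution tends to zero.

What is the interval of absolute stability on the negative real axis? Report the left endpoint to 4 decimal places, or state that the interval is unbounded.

On y'=λy, z=hλ:
  y_{n+1} = y_n + z·[5/12·y_n + 7/12·y_{n+1}] ⇒ (1 − 7/12z)y_{n+1} = (1 + 5/12z)y_n
  R(z) = (1 + 5/12z)/(1 − 7/12z).

Boundary: |R(x)|=1, x<0.
x=-0.55: |R|=0.5836
x=-2: |R|=0.0769
x=-10: |R|=0.4634
x=-100: |R|=0.6854
θ=7/12≥1/2 ⇒ |1+5/12x|<|1−7/12x| ∀x<0 ⇒ unbounded interval.

interval (−∞, 0).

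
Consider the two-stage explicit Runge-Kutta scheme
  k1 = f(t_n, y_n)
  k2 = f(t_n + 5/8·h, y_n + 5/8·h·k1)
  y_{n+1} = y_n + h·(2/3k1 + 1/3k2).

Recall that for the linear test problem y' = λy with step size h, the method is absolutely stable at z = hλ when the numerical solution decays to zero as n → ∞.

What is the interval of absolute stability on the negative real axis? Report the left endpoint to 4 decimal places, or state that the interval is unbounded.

(-4.8000, 0).

With y'=λy (z=hλ):
  k1=λy_n ⇒ h·k1=z·y_n;  k2=λ(1+5/8z)y_n ⇒ h·k2=z(1+5/8z)y_n
  y_{n+1}/y_n = 1 + 2/3z + 1/3z(1+5/8z) = 1 + z + 5/24z²
  so R(z) = 1 + z + 5/24z².

Find x<0 with |R(x)|<1.
x=-0.57: |R|=0.4977
R=1: x+5/24x²=0 ⇒ x=−24/5=-4.8000; min R=1−1/(4·5/24)=-0.2000>−1
Confirm numerically:
  x=-4.668: |R|=0.87163 <1
  x=-4.172: |R|=0.45416 <1
  x=-3.492: |R|=0.04843 <1
  x=-3.270: |R|=0.04231 <1
  x=-5.378: |R|=1.64760 >1
  x=-5.138: |R|=1.36180 >1
  x=-4.958: |R|=1.16320 >1
Stable set (-4.8000, 0).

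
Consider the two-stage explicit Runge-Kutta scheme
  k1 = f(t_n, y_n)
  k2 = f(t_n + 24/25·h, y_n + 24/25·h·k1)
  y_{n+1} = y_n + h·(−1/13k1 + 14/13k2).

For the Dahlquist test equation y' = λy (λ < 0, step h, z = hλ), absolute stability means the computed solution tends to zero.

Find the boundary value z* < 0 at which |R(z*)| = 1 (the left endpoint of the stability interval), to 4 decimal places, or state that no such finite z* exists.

With y'=λy (z=hλ):
  k1=λy_n ⇒ h·k1=z·y_n;  k2=λ(1+24/25z)y_n ⇒ h·k2=z(1+24/25z)y_n
  y_{n+1}/y_n = 1 − 1/13z + 14/13z(1+24/25z) = 1 + z + 336/325z²
  ⇒ R(z) = 1 + z + 336/325z².

Boundary: |R(x)|=1, x<0.
x=-0.46: |R|=0.7588
R=1: x+336/325x²=0 ⇒ x=−325/336=-0.9673; min R=1−1/(4·336/325)=0.7582>−1
Confirm numerically:
  x=-0.683: |R|=0.79928 <1
  x=-0.655: |R|=0.78855 <1
  x=-0.579: |R|=0.76759 <1
  x=-1.263: |R|=1.38616 >1
  x=-1.219: |R|=1.31726 >1
So |R|<1 on (-0.9673, 0).

left endpoint -0.9673.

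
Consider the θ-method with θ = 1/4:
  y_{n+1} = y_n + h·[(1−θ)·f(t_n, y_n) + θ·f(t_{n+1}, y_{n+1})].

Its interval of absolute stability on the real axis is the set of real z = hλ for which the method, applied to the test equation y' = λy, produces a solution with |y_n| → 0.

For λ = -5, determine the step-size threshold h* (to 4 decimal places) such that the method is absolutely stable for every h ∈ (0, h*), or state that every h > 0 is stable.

Set f=λy, z=hλ:
  y_{n+1} = y_n + z·[3/4·y_n + 1/4·y_{n+1}] ⇒ (1 − 1/4z)y_{n+1} = (1 + 3/4z)y_n
  Hence R(z) = (1 + 3/4z)/(1 − 1/4z).

Need |R(x)|<1, x<0.
x=-1.61: |R|=0.1480
R=−1: 1+3/4x = −1+1/4x ⇒ -1/2x=2 ⇒ x=2/(-1/2)=-4.0000
Confirm numerically:
  x=-3.693: |R|=0.92019 <1
  x=-3.423: |R|=0.84454 <1
  x=-3.322: |R|=0.81480 <1
  x=-3.308: |R|=0.81062 <1
  x=-4.505: |R|=1.11875 >1
  x=-4.474: |R|=1.11187 >1
Interval (-4.0000, 0).

(-4.0000,0); λ=-5 ⇒ h* = (4)/5 = 0.8000.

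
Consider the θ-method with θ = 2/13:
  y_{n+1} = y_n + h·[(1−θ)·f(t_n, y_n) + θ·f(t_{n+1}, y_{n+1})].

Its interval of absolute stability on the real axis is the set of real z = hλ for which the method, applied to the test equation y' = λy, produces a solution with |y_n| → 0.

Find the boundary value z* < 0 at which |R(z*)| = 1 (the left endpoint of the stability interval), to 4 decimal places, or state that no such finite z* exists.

z* = -2.8889.

On y'=λy, z=hλ:
  y_{n+1} = y_n + z·[11/13·y_n + 2/13·y_{n+1}] ⇒ (1 − 2/13z)y_{n+1} = (1 + 11/13z)y_n
  Hence R(z) = (1 + 11/13z)/(1 − 2/13z).

Solve |R(x)|<1 on ℝ⁻.
x=-1.1: |R|=0.0592
R=−1: 1+11/13x = −1+2/13x ⇒ -9/13x=2 ⇒ x=2/(-9/13)=-2.8889
Confirm numerically:
  x=-2.569: |R|=0.84127 <1
  x=-1.484: |R|=0.20817 <1
  x=-1.303: |R|=0.08542 <1
  x=-3.331: |R|=1.20237 >1
  x=-2.919: |R|=1.01439 >1
Stable set (-2.8889, 0).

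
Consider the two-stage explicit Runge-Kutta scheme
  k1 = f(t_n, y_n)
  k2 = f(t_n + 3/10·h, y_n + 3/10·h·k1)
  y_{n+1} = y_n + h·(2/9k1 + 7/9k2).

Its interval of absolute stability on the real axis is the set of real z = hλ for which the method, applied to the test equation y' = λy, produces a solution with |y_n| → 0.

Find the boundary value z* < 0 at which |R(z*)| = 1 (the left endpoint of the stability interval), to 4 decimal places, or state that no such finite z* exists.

With y'=λy (z=hλ):
  k1=λy_n ⇒ h·k1=z·y_n;  k2=λ(1+3/10z)y_n ⇒ h·k2=z(1+3/10z)y_n
  y_{n+1}/y_n = 1 + 2/9z + 7/9z(1+3/10z) = 1 + z + 7/30z²
  so R(z) = 1 + z + 7/30z².

Solve |R(x)|<1 on ℝ⁻.
x=-1.29: |R|=0.0983
R=1: x+7/30x²=0 ⇒ x=−30/7=-4.2857; min R=1−1/(4·7/30)=-0.0714>−1
Confirm numerically:
  x=-3.058: |R|=0.12398 <1
  x=-2.503: |R|=0.04116 <1
  x=-2.468: |R|=0.04676 <1
  x=-4.881: |R|=1.67797 >1
  x=-4.605: |R|=1.34307 >1
  x=-4.518: |R|=1.24488 >1
Stable set (-4.2857, 0).

left endpoint -4.2857.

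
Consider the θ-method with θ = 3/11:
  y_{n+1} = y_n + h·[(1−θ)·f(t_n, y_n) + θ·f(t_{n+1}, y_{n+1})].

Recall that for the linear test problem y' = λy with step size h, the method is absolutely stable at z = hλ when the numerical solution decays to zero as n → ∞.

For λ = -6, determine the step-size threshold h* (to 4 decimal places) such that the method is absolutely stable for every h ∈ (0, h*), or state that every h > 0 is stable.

(-4.4000,0); λ=-6 ⇒ h* = (22/5)/6 = 0.7333.

Set f=λy, z=hλ:
  y_{n+1} = y_n + z·[8/11·y_n + 3/11·y_{n+1}] ⇒ (1 − 3/11z)y_{n+1} = (1 + 8/11z)y_n
  ⇒ R(z) = (1 + 8/11z)/(1 − 3/11z).

Need |R(x)|<1, x<0.
x=-1.66: |R|=0.1427
R=−1: 1+8/11x = −1+3/11x ⇒ -5/11x=2 ⇒ x=2/(-5/11)=-4.4000
Confirm numerically:
  x=-4.003: |R|=0.91373 <1
  x=-3.502: |R|=0.79122 <1
  x=-2.442: |R|=0.46579 <1
  x=-2.107: |R|=0.33809 <1
  x=-4.801: |R|=1.07893 >1
  x=-4.786: |R|=1.07611 >1
Stable set (-4.4000, 0).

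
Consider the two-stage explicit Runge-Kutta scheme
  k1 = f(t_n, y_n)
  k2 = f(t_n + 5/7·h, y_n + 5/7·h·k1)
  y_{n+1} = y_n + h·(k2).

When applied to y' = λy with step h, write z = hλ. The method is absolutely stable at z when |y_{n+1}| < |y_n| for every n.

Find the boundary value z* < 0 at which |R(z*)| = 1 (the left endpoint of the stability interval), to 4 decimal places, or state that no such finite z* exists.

Set f=λy, z=hλ:
  k1=λy_n ⇒ h·k1=z·y_n;  k2=λ(1+5/7z)y_n ⇒ h·k2=z(1+5/7z)y_n
  y_{n+1}/y_n = 1 + z(1+5/7z) = 1 + z + 5/7z²
  ⇒ R(z) = 1 + z + 5/7z².

Boundary: |R(x)|=1, x<0.
x=-0.39: |R|=0.7186
R=1: x+5/7x²=0 ⇒ x=−7/5=-1.4000; min R=1−1/(4·5/7)=0.6500>−1
Confirm numerically:
  x=-1.313: |R|=0.91841 <1
  x=-1.068: |R|=0.74673 <1
  x=-1.027: |R|=0.72638 <1
  x=-0.723: |R|=0.65038 <1
  x=-1.903: |R|=1.68372 >1
  x=-1.768: |R|=1.46473 >1
  x=-1.499: |R|=1.10600 >1
Interval (-1.4000, 0).

left endpoint -1.4000.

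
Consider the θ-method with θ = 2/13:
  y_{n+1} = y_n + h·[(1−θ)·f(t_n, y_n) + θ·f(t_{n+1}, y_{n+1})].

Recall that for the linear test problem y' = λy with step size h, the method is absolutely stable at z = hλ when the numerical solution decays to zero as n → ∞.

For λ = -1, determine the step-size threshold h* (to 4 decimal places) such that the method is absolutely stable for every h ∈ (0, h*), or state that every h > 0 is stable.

On y'=λy, z=hλ:
  y_{n+1} = y_n + z·[11/13·y_n + 2/13·y_{n+1}] ⇒ (1 − 2/13z)y_{n+1} = (1 + 11/13z)y_n
  ⇒ R(z) = (1 + 11/13z)/(1 − 2/13z).

Find x<0 with |R(x)|<1.
x=-0.96: |R|=0.1635
R=−1: 1+11/13x = −1+2/13x ⇒ -9/13x=2 ⇒ x=2/(-9/13)=-2.8889
Confirm numerically:
  x=-2.701: |R|=0.90811 <1
  x=-1.913: |R|=0.47801 <1
  x=-1.688: |R|=0.34001 <1
  x=-3.401: |R|=1.23275 >1
  x=-3.381: |R|=1.22412 >1
  x=-3.066: |R|=1.08332 >1
Interval (-2.8889, 0).

(-2.8889,0); λ=-1 ⇒ h* = (26/9)/1 = 2.8889.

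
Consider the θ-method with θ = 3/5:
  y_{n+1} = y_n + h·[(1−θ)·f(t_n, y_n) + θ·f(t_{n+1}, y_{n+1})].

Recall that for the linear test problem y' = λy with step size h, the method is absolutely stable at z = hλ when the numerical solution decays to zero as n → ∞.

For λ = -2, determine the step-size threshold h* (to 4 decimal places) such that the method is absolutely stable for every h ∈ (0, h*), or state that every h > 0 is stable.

With y'=λy (z=hλ):
  y_{n+1} = y_n + z·[2/5·y_n + 3/5·y_{n+1}] ⇒ (1 − 3/5z)y_{n+1} = (1 + 2/5z)y_n
  Hence R(z) = (1 + 2/5z)/(1 − 3/5z).

Boundary: |R(x)|=1, x<0.
x=-0.46: |R|=0.6395
x=-2: |R|=0.0909
x=-10: |R|=0.4286
x=-100: |R|=0.6393
θ=3/5≥1/2 ⇒ |1+2/5x|<|1−3/5x| ∀x<0 ⇒ interval (−∞,0).

unbounded; (−∞, 0). Any h>0 works for λ=-2.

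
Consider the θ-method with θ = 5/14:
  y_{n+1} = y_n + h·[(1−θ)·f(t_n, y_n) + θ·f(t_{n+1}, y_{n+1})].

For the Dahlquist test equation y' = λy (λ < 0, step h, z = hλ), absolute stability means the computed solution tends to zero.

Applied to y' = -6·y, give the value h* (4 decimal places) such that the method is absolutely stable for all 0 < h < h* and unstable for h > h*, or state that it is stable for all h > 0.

On y'=λy, z=hλ:
  y_{n+1} = y_n + z·[9/14·y_n + 5/14·y_{n+1}] ⇒ (1 − 5/14z)y_{n+1} = (1 + 9/14z)y_n
  Hence R(z) = (1 + 9/14z)/(1 − 5/14z).

Boundary: |R(x)|=1, x<0.
x=-1.74: |R|=0.0731
R=−1: 1+9/14x = −1+5/14x ⇒ -2/7x=2 ⇒ x=2/(-2/7)=-7.0000
Confirm numerically:
  x=-6.423: |R|=0.94995 <1
  x=-5.479: |R|=0.85303 <1
  x=-3.112: |R|=0.47388 <1
  x=-3.090: |R|=0.46893 <1
  x=-7.553: |R|=1.04273 >1
  x=-7.392: |R|=1.03077 >1
  x=-7.249: |R|=1.01982 >1
Stable set (-7.0000, 0).

(-7.0000,0); λ=-6 ⇒ h* = (7)/6 = 1.1667.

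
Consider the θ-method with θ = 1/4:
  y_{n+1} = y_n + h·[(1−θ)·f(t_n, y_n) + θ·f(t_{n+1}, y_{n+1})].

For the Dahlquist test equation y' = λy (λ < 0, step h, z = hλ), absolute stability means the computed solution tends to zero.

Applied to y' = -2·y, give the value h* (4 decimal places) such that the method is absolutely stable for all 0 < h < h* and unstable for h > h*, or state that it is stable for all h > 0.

Set f=λy, z=hλ:
  y_{n+1} = y_n + z·[3/4·y_n + 1/4·y_{n+1}] ⇒ (1 − 1/4z)y_{n+1} = (1 + 3/4z)y_n
  so R(z) = (1 + 3/4z)/(1 − 1/4z).

Need |R(x)|<1, x<0.
x=-1.22: |R|=0.0651
R=−1: 1+3/4x = −1+1/4x ⇒ -1/2x=2 ⇒ x=2/(-1/2)=-4.0000
Confirm numerically:
  x=-3.959: |R|=0.98970 <1
  x=-3.511: |R|=0.86979 <1
  x=-2.537: |R|=0.55239 <1
  x=-1.958: |R|=0.31454 <1
  x=-4.257: |R|=1.06225 >1
  x=-4.036: |R|=1.00896 >1
So |R|<1 on (-4.0000, 0).

(-4.0000,0); λ=-2 ⇒ h* = (4)/2 = 2.0000.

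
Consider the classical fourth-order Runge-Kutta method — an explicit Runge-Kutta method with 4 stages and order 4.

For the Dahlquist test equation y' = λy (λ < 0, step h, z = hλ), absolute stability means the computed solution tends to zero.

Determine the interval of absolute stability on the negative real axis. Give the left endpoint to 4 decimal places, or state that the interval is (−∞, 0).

(-2.7853, 0).

Set f=λy, z=hλ:
  order 4, 4-stage ⇒ R(z)=1+z+z^2/2+z^3/6+z^4/24
  (e.g. R(-1.31)=0.29608, |R|=0.29608)

Solve |R(x)|<1 on ℝ⁻.
x=-1.31: |R|=0.2961
|R(-2.63)|=0.7900 |R(-1.25)|=0.3075 |R(-0.56)|=0.5716
Bisect:
  x_lo=-3.4606 |R|=2.5958  x_hi=-0.1116 |R|=0.8944
  mid=-1.78612 |R|=0.28337 →hi
  mid=-2.62336 |R|=0.78207 →hi
  mid=-3.04198 |R|=1.46118 →lo
  mid=-2.83267 |R|=1.07381 →lo
  mid=-2.72801 |R|=0.91702 →hi
  mid=-2.78034 |R|=0.99256 →hi
  mid=-2.80650 |R|=1.03245 →lo
  mid=-2.79342 |R|=1.01233 →lo
  mid=-2.78688 |R|=1.00240 →lo
  ...
  [-2.78545,-2.78525] ⇒ x*=-2.7853
Interval (-2.7853, 0).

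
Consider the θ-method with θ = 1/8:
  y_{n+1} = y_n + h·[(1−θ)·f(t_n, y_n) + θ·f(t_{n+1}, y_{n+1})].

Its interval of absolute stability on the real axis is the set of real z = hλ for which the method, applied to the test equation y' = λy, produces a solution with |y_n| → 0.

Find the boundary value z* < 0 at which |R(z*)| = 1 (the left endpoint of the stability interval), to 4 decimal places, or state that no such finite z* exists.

left endpoint -2.6667.

Test eqn y'=λy, z=hλ:
  y_{n+1} = y_n + z·[7/8·y_n + 1/8·y_{n+1}] ⇒ (1 − 1/8z)y_{n+1} = (1 + 7/8z)y_n
  R(z) = (1 + 7/8z)/(1 − 1/8z).

Need |R(x)|<1, x<0.
x=-1.35: |R|=0.1551
R=−1: 1+7/8x = −1+1/8x ⇒ -3/4x=2 ⇒ x=2/(-3/4)=-2.6667
Confirm numerically:
  x=-2.376: |R|=0.83192 <1
  x=-2.022: |R|=0.61405 <1
  x=-1.888: |R|=0.52751 <1
  x=-1.520: |R|=0.27731 <1
  x=-3.231: |R|=1.30149 >1
  x=-3.095: |R|=1.23164 >1
  x=-3.001: |R|=1.18235 >1
Interval (-2.6667, 0).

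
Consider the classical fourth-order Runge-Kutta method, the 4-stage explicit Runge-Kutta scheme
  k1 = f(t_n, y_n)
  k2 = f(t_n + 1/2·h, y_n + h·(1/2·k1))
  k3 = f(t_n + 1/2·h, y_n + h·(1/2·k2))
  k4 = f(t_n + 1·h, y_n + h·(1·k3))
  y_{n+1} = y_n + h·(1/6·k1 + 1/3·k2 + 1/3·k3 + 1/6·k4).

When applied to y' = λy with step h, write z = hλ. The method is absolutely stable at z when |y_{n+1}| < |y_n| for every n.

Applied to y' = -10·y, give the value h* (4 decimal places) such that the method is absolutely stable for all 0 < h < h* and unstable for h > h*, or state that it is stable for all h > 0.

Set f=λy, z=hλ:
  order 4, 4-stage ⇒ R(z)=1+z+z^2/2+z^3/6+z^4/24
  (e.g. R(-0.77)=0.46501, |R|=0.46501)

Boundary: |R(x)|=1, x<0.
x=-0.77: |R|=0.4650
|R(-3.12)|=1.6336 |R(-2.13)|=0.3855 |R(-2)|=0.3333
Bisect:
  x_lo=-3.2699 |R|=2.0127  x_hi=-0.2473 |R|=0.7809
  mid=-1.75860 |R|=0.27980 →hi
  mid=-2.51426 |R|=0.66257 →hi
  mid=-2.89209 |R|=1.17332 →lo
  mid=-2.70317 |R|=0.88308 →hi
  mid=-2.79763 |R|=1.01876 →lo
  mid=-2.75040 |R|=0.94866 →hi
  mid=-2.77402 |R|=0.98313 →hi
  mid=-2.78582 |R|=1.00080 →lo
  mid=-2.77992 |R|=0.99193 →hi
  mid=-2.78287 |R|=0.99635 →hi
  ...
  [-2.78545,-2.78527] ⇒ x*=-2.7853
Interval (-2.7853, 0).

(-2.7853,0); λ=-10 ⇒ h* = 0.2785.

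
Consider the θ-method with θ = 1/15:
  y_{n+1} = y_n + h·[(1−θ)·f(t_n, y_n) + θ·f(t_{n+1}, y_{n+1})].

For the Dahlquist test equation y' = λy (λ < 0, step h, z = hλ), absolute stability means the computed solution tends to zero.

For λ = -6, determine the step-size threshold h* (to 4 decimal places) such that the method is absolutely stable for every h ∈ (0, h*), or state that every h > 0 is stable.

(-2.3077,0); λ=-6 ⇒ h* = (30/13)/6 = 0.3846.

Test eqn y'=λy, z=hλ:
  y_{n+1} = y_n + z·[14/15·y_n + 1/15·y_{n+1}] ⇒ (1 − 1/15z)y_{n+1} = (1 + 14/15z)y_n
  Hence R(z) = (1 + 14/15z)/(1 − 1/15z).

Need |R(x)|<1, x<0.
x=-1.68: |R|=0.5108
R=−1: 1+14/15x = −1+1/15x ⇒ -13/15x=2 ⇒ x=2/(-13/15)=-2.3077
Confirm numerically:
  x=-2.185: |R|=0.90719 <1
  x=-1.775: |R|=0.58718 <1
  x=-1.343: |R|=0.23264 <1
  x=-2.760: |R|=1.33108 >1
  x=-2.528: |R|=1.16340 >1
  x=-2.438: |R|=1.09714 >1
Stable set (-2.3077, 0).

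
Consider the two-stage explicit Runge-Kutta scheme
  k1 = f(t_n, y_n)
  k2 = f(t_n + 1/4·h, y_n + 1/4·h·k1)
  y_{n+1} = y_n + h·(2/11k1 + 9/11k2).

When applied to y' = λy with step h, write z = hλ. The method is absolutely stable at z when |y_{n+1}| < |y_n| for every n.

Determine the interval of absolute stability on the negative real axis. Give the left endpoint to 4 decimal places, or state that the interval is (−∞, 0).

z∈(-4.8889,0).

On y'=λy, z=hλ:
  k1=λy_n ⇒ h·k1=z·y_n;  k2=λ(1+1/4z)y_n ⇒ h·k2=z(1+1/4z)y_n
  y_{n+1}/y_n = 1 + 2/11z + 9/11z(1+1/4z) = 1 + z + 9/44z²
  R(z) = 1 + z + 9/44z².

Need |R(x)|<1, x<0.
x=-1.58: |R|=0.0694
R=1: x+9/44x²=0 ⇒ x=−44/9=-4.8889; min R=1−1/(4·9/44)=-0.2222>−1
Confirm numerically:
  x=-4.445: |R|=0.59641 <1
  x=-4.335: |R|=0.50886 <1
  x=-4.224: |R|=0.42554 <1
  x=-4.092: |R|=0.33300 <1
  x=-5.000: |R|=1.11364 >1
  x=-4.978: |R|=1.09074 >1
  x=-4.977: |R|=1.08970 >1
So |R|<1 on (-4.8889, 0).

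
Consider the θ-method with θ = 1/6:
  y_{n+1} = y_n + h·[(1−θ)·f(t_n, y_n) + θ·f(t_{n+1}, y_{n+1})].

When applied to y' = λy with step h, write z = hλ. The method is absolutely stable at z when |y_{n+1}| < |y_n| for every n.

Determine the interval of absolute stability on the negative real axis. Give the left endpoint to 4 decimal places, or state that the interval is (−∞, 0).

(-3.0000, 0).

Test eqn y'=λy, z=hλ:
  y_{n+1} = y_n + z·[5/6·y_n + 1/6·y_{n+1}] ⇒ (1 − 1/6z)y_{n+1} = (1 + 5/6z)y_n
  Hence R(z) = (1 + 5/6z)/(1 − 1/6z).

Solve |R(x)|<1 on ℝ⁻.
x=-0.65: |R|=0.4135
R=−1: 1+5/6x = −1+1/6x ⇒ -2/3x=2 ⇒ x=2/(-2/3)=-3.0000
Confirm numerically:
  x=-2.980: |R|=0.99109 <1
  x=-1.473: |R|=0.18266 <1
  x=-1.239: |R|=0.02694 <1
  x=-3.557: |R|=1.23313 >1
  x=-3.236: |R|=1.10221 >1
Stable set (-3.0000, 0).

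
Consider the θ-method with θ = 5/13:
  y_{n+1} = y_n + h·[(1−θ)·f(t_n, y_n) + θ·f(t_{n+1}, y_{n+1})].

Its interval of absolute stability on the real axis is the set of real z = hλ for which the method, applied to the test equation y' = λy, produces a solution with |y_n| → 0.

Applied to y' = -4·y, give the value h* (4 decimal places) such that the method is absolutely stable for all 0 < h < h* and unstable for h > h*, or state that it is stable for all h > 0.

(-8.6667,0); λ=-4 ⇒ h* = (26/3)/4 = 2.1667.

Test eqn y'=λy, z=hλ:
  y_{n+1} = y_n + z·[8/13·y_n + 5/13·y_{n+1}] ⇒ (1 − 5/13z)y_{n+1} = (1 + 8/13z)y_n
  R(z) = (1 + 8/13z)/(1 − 5/13z).

Boundary: |R(x)|=1, x<0.
x=-0.41: |R|=0.6458
R=−1: 1+8/13x = −1+5/13x ⇒ -3/13x=2 ⇒ x=2/(-3/13)=-8.6667
Confirm numerically:
  x=-8.475: |R|=0.98962 <1
  x=-7.748: |R|=0.94673 <1
  x=-4.711: |R|=0.67537 <1
  x=-3.729: |R|=0.53190 <1
  x=-8.862: |R|=1.01023 >1
  x=-8.771: |R|=1.00551 >1
  x=-8.741: |R|=1.00393 >1
So |R|<1 on (-8.6667, 0).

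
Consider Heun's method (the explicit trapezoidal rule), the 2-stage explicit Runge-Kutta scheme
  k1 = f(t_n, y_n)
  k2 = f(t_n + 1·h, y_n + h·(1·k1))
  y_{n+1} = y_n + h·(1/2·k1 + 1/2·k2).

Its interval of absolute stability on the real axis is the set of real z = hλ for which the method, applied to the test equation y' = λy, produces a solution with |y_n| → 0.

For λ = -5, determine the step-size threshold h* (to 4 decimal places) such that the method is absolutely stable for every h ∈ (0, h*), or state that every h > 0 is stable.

On y'=λy, z=hλ:
  order 2, 2-stage ⇒ R(z)=1+z+z^2/2
  (e.g. R(-0.87)=0.50845, |R|=0.50845)

Find x<0 with |R(x)|<1.
x=-0.87: |R|=0.5085
|R(-2.32)|=1.3712 |R(-0.74)|=0.5338 |R(-0.66)|=0.5578
Bisect:
  x_lo=-2.8740 |R|=2.2559  x_hi=-0.0931 |R|=0.9113
  mid=-1.48354 |R|=0.61690 →hi
  mid=-2.17876 |R|=1.19474 →lo
  mid=-1.83115 |R|=0.84540 →hi
  mid=-2.00496 |R|=1.00497 →lo
  mid=-1.91805 |R|=0.92141 →hi
  mid=-1.96150 |R|=0.96224 →hi
  mid=-1.98323 |R|=0.98337 →hi
  mid=-1.99409 |R|=0.99411 →hi
  ...
  [-2.00003,-1.99986] ⇒ x*=-2.0000
So |R|<1 on (-2.0000, 0).

(-2.0000,0); λ=-5 ⇒ h* = 0.4000.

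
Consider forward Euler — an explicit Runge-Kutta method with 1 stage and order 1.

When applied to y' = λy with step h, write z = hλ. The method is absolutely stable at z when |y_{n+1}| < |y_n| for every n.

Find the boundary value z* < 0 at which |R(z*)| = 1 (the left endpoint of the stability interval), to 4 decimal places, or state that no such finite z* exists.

Set f=λy, z=hλ:
  order 1, 1-stage ⇒ R(z)=1+z
  (e.g. R(-0.4)=0.60000, |R|=0.60000)

Solve |R(x)|<1 on ℝ⁻.
x=-0.4: |R|=0.6000
|R(-2.36)|=1.3600 |R(-1.46)|=0.4600 |R(-0.53)|=0.4700
Bisect:
  x_lo=-2.4053 |R|=1.4053  x_hi=-0.1462 |R|=0.8538
  mid=-1.27576 |R|=0.27576 →hi
  mid=-1.84052 |R|=0.84052 →hi
  mid=-2.12291 |R|=1.12291 →lo
  mid=-1.98171 |R|=0.98171 →hi
  mid=-2.05231 |R|=1.05231 →lo
  mid=-2.01701 |R|=1.01701 →lo
  mid=-1.99936 |R|=0.99936 →hi
  ...
  [-2.00005,-1.99991] ⇒ x*=-2.0000
So |R|<1 on (-2.0000, 0).

left endpoint -2.0000.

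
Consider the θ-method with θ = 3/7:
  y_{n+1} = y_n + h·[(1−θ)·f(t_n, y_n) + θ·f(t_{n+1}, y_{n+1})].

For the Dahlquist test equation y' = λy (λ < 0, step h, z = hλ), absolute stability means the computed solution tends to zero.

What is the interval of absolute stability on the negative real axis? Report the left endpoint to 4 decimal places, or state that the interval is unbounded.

(-14.0000, 0).

Set f=λy, z=hλ:
  y_{n+1} = y_n + z·[4/7·y_n + 3/7·y_{n+1}] ⇒ (1 − 3/7z)y_{n+1} = (1 + 4/7z)y_n
  R(z) = (1 + 4/7z)/(1 − 3/7z).

Solve |R(x)|<1 on ℝ⁻.
x=-1.43: |R|=0.1134
R=−1: 1+4/7x = −1+3/7x ⇒ -1/7x=2 ⇒ x=2/(-1/7)=-14.0000
Confirm numerically:
  x=-12.913: |R|=0.97623 <1
  x=-10.311: |R|=0.90275 <1
  x=-6.677: |R|=0.72909 <1
  x=-14.442: |R|=1.00878 >1
  x=-14.362: |R|=1.00723 >1
Stable set (-14.0000, 0).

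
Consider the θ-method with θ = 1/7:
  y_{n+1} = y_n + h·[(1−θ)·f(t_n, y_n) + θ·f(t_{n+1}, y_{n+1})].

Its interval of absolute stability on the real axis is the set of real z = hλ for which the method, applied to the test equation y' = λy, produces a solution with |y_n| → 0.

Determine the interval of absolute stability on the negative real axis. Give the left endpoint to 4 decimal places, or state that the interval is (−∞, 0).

z∈(-2.8000,0).

Set f=λy, z=hλ:
  y_{n+1} = y_n + z·[6/7·y_n + 1/7·y_{n+1}] ⇒ (1 − 1/7z)y_{n+1} = (1 + 6/7z)y_n
  so R(z) = (1 + 6/7z)/(1 − 1/7z).

Need |R(x)|<1, x<0.
x=-0.72: |R|=0.3472
R=−1: 1+6/7x = −1+1/7x ⇒ -5/7x=2 ⇒ x=2/(-5/7)=-2.8000
Confirm numerically:
  x=-1.775: |R|=0.41595 <1
  x=-1.644: |R|=0.33133 <1
  x=-1.198: |R|=0.02293 <1
  x=-3.118: |R|=1.15715 >1
  x=-3.026: |R|=1.11271 >1
  x=-2.908: |R|=1.05450 >1
Stable set (-2.8000, 0).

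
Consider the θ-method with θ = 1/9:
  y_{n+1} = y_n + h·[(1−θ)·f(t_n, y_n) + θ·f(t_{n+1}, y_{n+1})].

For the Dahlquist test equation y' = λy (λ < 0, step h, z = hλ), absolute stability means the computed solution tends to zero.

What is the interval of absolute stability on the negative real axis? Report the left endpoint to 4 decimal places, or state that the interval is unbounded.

z∈(-2.5714,0).

Set f=λy, z=hλ:
  y_{n+1} = y_n + z·[8/9·y_n + 1/9·y_{n+1}] ⇒ (1 − 1/9z)y_{n+1} = (1 + 8/9z)y_n
  R(z) = (1 + 8/9z)/(1 − 1/9z).

Solve |R(x)|<1 on ℝ⁻.
x=-1.29: |R|=0.1283
R=−1: 1+8/9x = −1+1/9x ⇒ -7/9x=2 ⇒ x=2/(-7/9)=-2.5714
Confirm numerically:
  x=-2.273: |R|=0.81469 <1
  x=-2.083: |R|=0.69151 <1
  x=-1.679: |R|=0.41502 <1
  x=-3.010: |R|=1.25562 >1
  x=-2.864: |R|=1.17262 >1
So |R|<1 on (-2.5714, 0).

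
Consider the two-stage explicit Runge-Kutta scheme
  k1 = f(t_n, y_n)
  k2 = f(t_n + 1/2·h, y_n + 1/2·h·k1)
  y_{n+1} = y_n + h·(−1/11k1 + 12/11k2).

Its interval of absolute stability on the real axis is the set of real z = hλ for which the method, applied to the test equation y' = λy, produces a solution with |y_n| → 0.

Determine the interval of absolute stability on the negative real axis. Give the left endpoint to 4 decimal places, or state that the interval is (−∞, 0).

(-1.8333, 0).

On y'=λy, z=hλ:
  k1=λy_n ⇒ h·k1=z·y_n;  k2=λ(1+1/2z)y_n ⇒ h·k2=z(1+1/2z)y_n
  y_{n+1}/y_n = 1 − 1/11z + 12/11z(1+1/2z) = 1 + z + 6/11z²
  Hence R(z) = 1 + z + 6/11z².

Find x<0 with |R(x)|<1.
x=-0.54: |R|=0.6191
R=1: x+6/11x²=0 ⇒ x=−11/6=-1.8333; min R=1−1/(4·6/11)=0.5417>−1
Confirm numerically:
  x=-1.090: |R|=0.55805 <1
  x=-1.064: |R|=0.55351 <1
  x=-0.769: |R|=0.55356 <1
  x=-2.428: |R|=1.78755 >1
  x=-2.369: |R|=1.69218 >1
So |R|<1 on (-1.8333, 0).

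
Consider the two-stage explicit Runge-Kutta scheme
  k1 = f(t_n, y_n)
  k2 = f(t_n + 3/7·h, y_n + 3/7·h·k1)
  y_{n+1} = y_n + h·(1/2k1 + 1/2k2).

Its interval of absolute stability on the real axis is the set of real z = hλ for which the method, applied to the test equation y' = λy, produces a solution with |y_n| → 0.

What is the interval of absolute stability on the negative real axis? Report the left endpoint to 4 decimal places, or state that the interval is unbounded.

z∈(-4.6667,0).

Set f=λy, z=hλ:
  k1=λy_n ⇒ h·k1=z·y_n;  k2=λ(1+3/7z)y_n ⇒ h·k2=z(1+3/7z)y_n
  y_{n+1}/y_n = 1 + 1/2z + 1/2z(1+3/7z) = 1 + z + 3/14z²
  so R(z) = 1 + z + 3/14z².

Solve |R(x)|<1 on ℝ⁻.
x=-1.7: |R|=0.0807
R=1: x+3/14x²=0 ⇒ x=−14/3=-4.6667; min R=1−1/(4·3/14)=-0.1667>−1
Confirm numerically:
  x=-4.460: |R|=0.80249 <1
  x=-3.390: |R|=0.07259 <1
  x=-2.426: |R|=0.16483 <1
  x=-2.305: |R|=0.16649 <1
  x=-5.213: |R|=1.61029 >1
  x=-5.097: |R|=1.47002 >1
Stable set (-4.6667, 0).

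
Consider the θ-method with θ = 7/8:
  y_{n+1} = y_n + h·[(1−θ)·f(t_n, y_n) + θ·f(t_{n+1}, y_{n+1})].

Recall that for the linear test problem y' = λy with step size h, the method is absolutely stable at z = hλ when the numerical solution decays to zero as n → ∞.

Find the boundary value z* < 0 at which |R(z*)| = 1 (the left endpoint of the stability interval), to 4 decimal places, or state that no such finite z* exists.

On y'=λy, z=hλ:
  y_{n+1} = y_n + z·[1/8·y_n + 7/8·y_{n+1}] ⇒ (1 − 7/8z)y_{n+1} = (1 + 1/8z)y_n
  Hence R(z) = (1 + 1/8z)/(1 − 7/8z).

Need |R(x)|<1, x<0.
x=-0.41: |R|=0.6983
x=-2: |R|=0.2727
x=-10: |R|=0.0256
x=-100: |R|=0.1299
θ=7/8≥1/2 ⇒ |1+1/8x|<|1−7/8x| ∀x<0 ⇒ stable on all of ℝ⁻.

interval (−∞, 0).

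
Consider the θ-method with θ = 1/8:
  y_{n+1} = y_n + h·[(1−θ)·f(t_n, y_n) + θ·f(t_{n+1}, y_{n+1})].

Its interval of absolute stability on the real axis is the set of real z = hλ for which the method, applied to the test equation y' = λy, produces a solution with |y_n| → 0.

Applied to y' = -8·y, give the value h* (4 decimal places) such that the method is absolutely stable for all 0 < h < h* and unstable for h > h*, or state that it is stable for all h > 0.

Test eqn y'=λy, z=hλ:
  y_{n+1} = y_n + z·[7/8·y_n + 1/8·y_{n+1}] ⇒ (1 − 1/8z)y_{n+1} = (1 + 7/8z)y_n
  R(z) = (1 + 7/8z)/(1 − 1/8z).

Solve |R(x)|<1 on ℝ⁻.
x=-1.71: |R|=0.4089
R=−1: 1+7/8x = −1+1/8x ⇒ -3/4x=2 ⇒ x=2/(-3/4)=-2.6667
Confirm numerically:
  x=-2.172: |R|=0.70822 <1
  x=-2.048: |R|=0.63057 <1
  x=-1.206: |R|=0.04801 <1
  x=-1.184: |R|=0.03136 <1
  x=-3.060: |R|=1.21338 >1
  x=-2.974: |R|=1.16803 >1
  x=-2.930: |R|=1.14456 >1
So |R|<1 on (-2.6667, 0).

(-2.6667,0); λ=-8 ⇒ h* = (8/3)/8 = 0.3333.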